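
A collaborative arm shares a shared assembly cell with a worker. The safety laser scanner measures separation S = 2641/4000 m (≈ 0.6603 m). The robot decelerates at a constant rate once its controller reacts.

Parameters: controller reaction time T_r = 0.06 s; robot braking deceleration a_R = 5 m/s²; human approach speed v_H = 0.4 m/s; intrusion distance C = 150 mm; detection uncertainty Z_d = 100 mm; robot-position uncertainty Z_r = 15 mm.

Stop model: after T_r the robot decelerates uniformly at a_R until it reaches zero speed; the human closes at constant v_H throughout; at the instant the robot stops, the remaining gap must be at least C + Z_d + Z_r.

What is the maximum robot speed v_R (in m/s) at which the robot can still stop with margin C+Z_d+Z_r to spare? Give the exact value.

at the boundary: (1/10)·v² + (7/50)·v + (-297/800) = 0
  disc = (7/50)² − 4·(1/10)·(-297/800) = 1681/10000 ; √disc = 41/100
  v_R = (−(7/50) + 41/100) / (2·(1/10)) = 27/20 m/s
check:
T_s = v_R/a_R = (27/20)/5 = 0.2700 s
reaction-phase robot travel = 1.3500·0.0600 = 0.0810 m
braking distance = 1.3500²/(2·5.0000) = 0.1822 m
person approaches 0.4000·(0.0600+0.2700) = 0.1320 m
C+Z_d+Z_r = 0.1500+0.1000+0.0150 = 0.2650 m
sum ≈ 0.0810+0.1822+0.1320+0.2650 ≈ 0.6603 m = S ✓

v_R_max = 27/20 m/s = 1.3500 m/s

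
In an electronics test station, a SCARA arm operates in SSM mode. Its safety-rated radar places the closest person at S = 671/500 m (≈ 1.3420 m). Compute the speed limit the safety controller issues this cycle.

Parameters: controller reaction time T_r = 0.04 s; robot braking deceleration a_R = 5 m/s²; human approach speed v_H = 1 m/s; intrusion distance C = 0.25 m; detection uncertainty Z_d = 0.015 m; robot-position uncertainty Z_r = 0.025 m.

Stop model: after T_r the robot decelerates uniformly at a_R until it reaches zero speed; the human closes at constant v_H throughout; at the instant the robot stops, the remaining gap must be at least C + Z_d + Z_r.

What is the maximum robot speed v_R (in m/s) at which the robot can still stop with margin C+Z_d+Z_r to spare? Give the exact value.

collect terms ⇒ (1/10)·v_R² + (6/25)·v_R + (-253/250) = 0
  disc = (6/25)² − 4·(1/10)·(-253/250) = 289/625 ; √disc = 17/25
  v_R = (−(6/25) + 17/25) / (2·(1/10)) = 11/5 m/s
check:
stop time T_s = (11/5)/5 = 0.4400 s
robot covers v_R·T_r = 2.2000·0.0400 = 0.0880 m before braking
robot under decel: 2.2000²/(2·5.0000) = 0.4840 m
person approaches 1.0000·(0.0400+0.4400) = 0.4800 m
C+Z_d+Z_r = 0.2500+0.0150+0.0250 = 0.2900 m
sum ≈ 0.0880+0.4840+0.4800+0.2900 ≈ 1.3420 m = S ✓

v_R_max = 11/5 m/s = 2.2000 m/s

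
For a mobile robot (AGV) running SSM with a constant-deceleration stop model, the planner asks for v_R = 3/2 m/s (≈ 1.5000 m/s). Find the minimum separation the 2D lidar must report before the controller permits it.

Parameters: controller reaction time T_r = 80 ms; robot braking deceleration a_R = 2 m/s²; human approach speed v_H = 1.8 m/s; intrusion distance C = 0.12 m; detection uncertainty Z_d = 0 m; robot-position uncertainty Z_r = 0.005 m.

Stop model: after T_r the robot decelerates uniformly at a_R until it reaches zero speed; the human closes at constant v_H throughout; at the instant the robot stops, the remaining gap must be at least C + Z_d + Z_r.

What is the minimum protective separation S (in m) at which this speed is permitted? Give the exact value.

T_s = v_R/a_R = (3/2)/2 = 0.7500 s
robot covers v_R·T_r = 1.5000·0.0800 = 0.1200 m before braking
robot under decel: 1.5000²/(2·2.0000) = 0.5625 m
human over T_r+T_s: 1.8000·(0.0800+0.7500) = 1.4940 m
C+Z_d+Z_r = 0.1200+0.0000+0.0050 = 0.1250 m
S_min ≈ 0.1200+0.5625+1.4940+0.1250  ⇒  S_min = 4603/2000 m

S_min = 4603/2000 m = 2.3015 m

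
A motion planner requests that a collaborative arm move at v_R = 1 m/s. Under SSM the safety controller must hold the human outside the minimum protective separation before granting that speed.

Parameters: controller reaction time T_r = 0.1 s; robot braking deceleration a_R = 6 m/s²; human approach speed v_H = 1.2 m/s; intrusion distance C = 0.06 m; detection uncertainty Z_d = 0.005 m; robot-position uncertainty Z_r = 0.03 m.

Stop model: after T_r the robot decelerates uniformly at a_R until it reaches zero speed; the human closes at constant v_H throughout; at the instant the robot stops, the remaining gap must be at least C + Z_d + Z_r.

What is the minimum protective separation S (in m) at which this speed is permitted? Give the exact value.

S_min = 359/600 m = 0.5983 m

braking lasts T_s = 1/6 = 0.1667 s
robot covers v_R·T_r = 1.0000·0.1000 = 0.1000 m before braking
robot covers 1.0000·0.1667 − ½·6.0000·0.1667² = 0.0833 m while stopping
human over T_r+T_s: 1.2000·(0.1000+0.1667) = 0.3200 m
margins: 0.0600+0.0050+0.0300 = 0.0950 m
S_min ≈ 0.1000+0.0833+0.3200+0.0950  ⇒  S_min = 359/600 m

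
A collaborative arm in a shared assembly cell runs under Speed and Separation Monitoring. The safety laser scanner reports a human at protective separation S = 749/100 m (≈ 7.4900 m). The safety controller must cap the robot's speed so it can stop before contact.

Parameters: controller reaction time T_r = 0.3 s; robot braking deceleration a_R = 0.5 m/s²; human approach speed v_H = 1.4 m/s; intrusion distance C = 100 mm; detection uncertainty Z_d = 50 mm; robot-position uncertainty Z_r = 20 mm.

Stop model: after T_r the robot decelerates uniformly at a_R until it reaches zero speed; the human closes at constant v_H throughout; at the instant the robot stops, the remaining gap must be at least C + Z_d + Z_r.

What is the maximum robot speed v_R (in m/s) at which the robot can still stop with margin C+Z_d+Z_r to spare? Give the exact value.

v_R_max = 3/2 m/s = 1.5000 m/s

at the boundary: (1)·v² + (31/10)·v + (-69/10) = 0
  disc = (31/10)² − 4·(1)·(-69/10) = 3721/100 ; √disc = 61/10
  v_R = (−(31/10) + 61/10) / (2·(1)) = 3/2 m/s
check:
stop time T_s = (3/2)/(1/2) = 3.0000 s
reaction-phase robot travel = 1.5000·0.3000 = 0.4500 m
robot covers 1.5000·3.0000 − ½·0.5000·3.0000² = 2.2500 m while stopping
human closes 1.4000·3.3000 = 4.6200 m
residual clearance needed = 0.1000+0.0500+0.0200 = 0.1700 m
sum ≈ 0.4500+2.2500+4.6200+0.1700 ≈ 7.4900 m = S ✓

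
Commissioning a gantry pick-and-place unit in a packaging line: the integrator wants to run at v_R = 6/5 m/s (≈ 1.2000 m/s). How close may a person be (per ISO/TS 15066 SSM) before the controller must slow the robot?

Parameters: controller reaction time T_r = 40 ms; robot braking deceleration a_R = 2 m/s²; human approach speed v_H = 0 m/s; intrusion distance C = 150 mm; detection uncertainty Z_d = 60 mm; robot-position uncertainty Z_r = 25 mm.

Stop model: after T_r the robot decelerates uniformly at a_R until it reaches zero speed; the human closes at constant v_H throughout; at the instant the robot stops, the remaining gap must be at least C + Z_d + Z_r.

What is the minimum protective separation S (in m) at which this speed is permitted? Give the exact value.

T_s = v_R/a_R = (6/5)/2 = 0.6000 s
reaction-phase robot travel = 1.2000·0.0400 = 0.0480 m
robot under decel: 1.2000²/(2·2.0000) = 0.3600 m
person approaches 0.0000·(0.0400+0.6000) = 0.0000 m
C+Z_d+Z_r = 0.1500+0.0600+0.0250 = 0.2350 m
S_min ≈ 0.0480+0.3600+0.0000+0.2350  ⇒  S_min = 643/1000 m

S_min = 643/1000 m = 0.6430 m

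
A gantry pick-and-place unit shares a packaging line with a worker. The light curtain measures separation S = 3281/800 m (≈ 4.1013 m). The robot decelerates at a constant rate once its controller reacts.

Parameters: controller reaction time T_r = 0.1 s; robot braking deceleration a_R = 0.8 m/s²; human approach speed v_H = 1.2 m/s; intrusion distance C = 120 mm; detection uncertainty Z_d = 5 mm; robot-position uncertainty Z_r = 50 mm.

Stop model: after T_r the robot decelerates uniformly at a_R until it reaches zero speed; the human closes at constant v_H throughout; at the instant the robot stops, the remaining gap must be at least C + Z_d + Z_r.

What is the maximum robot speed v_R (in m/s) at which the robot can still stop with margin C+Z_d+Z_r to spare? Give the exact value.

collect terms ⇒ (5/8)·v_R² + (8/5)·v_R + (-609/160) = 0
  disc = (8/5)² − 4·(5/8)·(-609/160) = 19321/1600 ; √disc = 139/40
  v_R = (−(8/5) + 139/40) / (2·(5/8)) = 3/2 m/s
check:
T_s = v_R/a_R = (3/2)/(4/5) = 1.8750 s
robot in T_r: 1.5000·0.1000 = 0.1500 m
robot covers 1.5000·1.8750 − ½·0.8000·1.8750² = 1.4062 m while stopping
human closes 1.2000·1.9750 = 2.3700 m
residual clearance needed = 0.1200+0.0050+0.0500 = 0.1750 m
sum ≈ 0.1500+1.4062+2.3700+0.1750 ≈ 4.1013 m = S ✓

v_R_max = 3/2 m/s = 1.5000 m/s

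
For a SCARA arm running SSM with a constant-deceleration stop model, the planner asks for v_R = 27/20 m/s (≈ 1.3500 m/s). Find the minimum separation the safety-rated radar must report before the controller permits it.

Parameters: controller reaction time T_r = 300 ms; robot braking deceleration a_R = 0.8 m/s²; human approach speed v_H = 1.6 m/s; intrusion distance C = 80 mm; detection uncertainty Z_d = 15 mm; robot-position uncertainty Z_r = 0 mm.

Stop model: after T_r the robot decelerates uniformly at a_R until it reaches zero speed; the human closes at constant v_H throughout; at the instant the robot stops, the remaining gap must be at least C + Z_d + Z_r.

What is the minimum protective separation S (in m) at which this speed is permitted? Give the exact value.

braking lasts T_s = (27/20)/(4/5) = 1.6875 s
robot in T_r: 1.3500·0.3000 = 0.4050 m
braking distance = 1.3500²/(2·0.8000) = 1.1391 m
human closes 1.6000·1.9875 = 3.1800 m
residual clearance needed = 0.0800+0.0150+0.0000 = 0.0950 m
S_min ≈ 0.4050+1.1391+3.1800+0.0950  ⇒  S_min = 15421/3200 m

S_min = 15421/3200 m = 4.8191 m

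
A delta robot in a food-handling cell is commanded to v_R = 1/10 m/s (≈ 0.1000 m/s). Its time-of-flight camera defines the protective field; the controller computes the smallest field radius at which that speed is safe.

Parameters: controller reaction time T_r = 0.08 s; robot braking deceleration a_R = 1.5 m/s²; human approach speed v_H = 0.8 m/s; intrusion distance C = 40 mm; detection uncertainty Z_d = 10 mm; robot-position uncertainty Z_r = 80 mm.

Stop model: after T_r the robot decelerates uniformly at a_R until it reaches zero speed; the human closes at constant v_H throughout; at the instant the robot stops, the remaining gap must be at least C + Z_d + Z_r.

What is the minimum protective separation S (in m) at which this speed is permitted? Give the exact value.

S_min = 97/375 m = 0.2587 m

braking lasts T_s = (1/10)/(3/2) = 0.0667 s
robot in T_r: 0.1000·0.0800 = 0.0080 m
robot under decel: 0.1000²/(2·1.5000) = 0.0033 m
person approaches 0.8000·(0.0800+0.0667) = 0.1173 m
residual clearance needed = 0.0400+0.0100+0.0800 = 0.1300 m
S_min ≈ 0.0080+0.0033+0.1173+0.1300  ⇒  S_min = 97/375 m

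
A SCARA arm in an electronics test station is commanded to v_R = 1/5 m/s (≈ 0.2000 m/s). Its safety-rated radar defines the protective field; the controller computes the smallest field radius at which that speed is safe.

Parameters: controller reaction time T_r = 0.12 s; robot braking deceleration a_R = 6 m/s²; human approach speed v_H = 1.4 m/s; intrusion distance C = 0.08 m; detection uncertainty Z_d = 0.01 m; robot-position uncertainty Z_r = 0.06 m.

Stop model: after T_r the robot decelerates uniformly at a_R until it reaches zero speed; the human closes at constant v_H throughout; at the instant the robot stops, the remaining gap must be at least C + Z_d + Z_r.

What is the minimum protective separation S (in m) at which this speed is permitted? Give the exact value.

stop time T_s = (1/5)/6 = 0.0333 s
reaction-phase robot travel = 0.2000·0.1200 = 0.0240 m
braking distance = 0.2000²/(2·6.0000) = 0.0033 m
human closes 1.4000·0.1533 = 0.2147 m
C+Z_d+Z_r = 0.0800+0.0100+0.0600 = 0.1500 m
S_min ≈ 0.0240+0.0033+0.2147+0.1500  ⇒  S_min = 49/125 m

S_min = 49/125 m = 0.3920 m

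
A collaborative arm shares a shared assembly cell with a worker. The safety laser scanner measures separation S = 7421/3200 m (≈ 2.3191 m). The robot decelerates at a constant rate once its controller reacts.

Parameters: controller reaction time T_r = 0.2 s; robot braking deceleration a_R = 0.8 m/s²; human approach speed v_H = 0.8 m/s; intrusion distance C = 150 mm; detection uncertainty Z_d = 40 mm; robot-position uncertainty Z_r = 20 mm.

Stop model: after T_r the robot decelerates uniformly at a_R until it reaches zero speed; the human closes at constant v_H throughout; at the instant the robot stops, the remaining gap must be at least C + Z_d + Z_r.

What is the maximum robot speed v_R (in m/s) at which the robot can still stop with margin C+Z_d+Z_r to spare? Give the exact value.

quadratic (5/8)·v² + (6/5)·v + (-6237/3200) = 0
  disc = (6/5)² − 4·(5/8)·(-6237/3200) = 40401/6400 ; √disc = 201/80
  v_R = (−(6/5) + 201/80) / (2·(5/8)) = 21/20 m/s
check:
stop time T_s = (21/20)/(4/5) = 1.3125 s
robot covers v_R·T_r = 1.0500·0.2000 = 0.2100 m before braking
braking distance = 1.0500²/(2·0.8000) = 0.6891 m
person approaches 0.8000·(0.2000+1.3125) = 1.2100 m
residual clearance needed = 0.1500+0.0400+0.0200 = 0.2100 m
sum ≈ 0.2100+0.6891+1.2100+0.2100 ≈ 2.3191 m = S ✓

v_R_max = 21/20 m/s = 1.0500 m/s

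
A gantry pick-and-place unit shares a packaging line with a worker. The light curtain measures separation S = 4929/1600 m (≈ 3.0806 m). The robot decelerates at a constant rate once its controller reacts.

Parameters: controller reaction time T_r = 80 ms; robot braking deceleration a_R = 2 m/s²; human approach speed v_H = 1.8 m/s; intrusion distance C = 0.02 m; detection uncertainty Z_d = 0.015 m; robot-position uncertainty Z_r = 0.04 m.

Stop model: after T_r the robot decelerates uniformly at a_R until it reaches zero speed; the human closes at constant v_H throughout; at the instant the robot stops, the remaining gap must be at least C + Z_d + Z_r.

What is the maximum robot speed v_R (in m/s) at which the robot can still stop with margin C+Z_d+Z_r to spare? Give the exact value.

v_R_max = 39/20 m/s = 1.9500 m/s

collect terms ⇒ (1/4)·v_R² + (49/50)·v_R + (-22893/8000) = 0
  disc = (49/50)² − 4·(1/4)·(-22893/8000) = 152881/40000 ; √disc = 391/200
  v_R = (−(49/50) + 391/200) / (2·(1/4)) = 39/20 m/s
check:
T_s = v_R/a_R = (39/20)/2 = 0.9750 s
reaction-phase robot travel = 1.9500·0.0800 = 0.1560 m
robot under decel: 1.9500²/(2·2.0000) = 0.9506 m
human closes 1.8000·1.0550 = 1.8990 m
residual clearance needed = 0.0200+0.0150+0.0400 = 0.0750 m
sum ≈ 0.1560+0.9506+1.8990+0.0750 ≈ 3.0806 m = S ✓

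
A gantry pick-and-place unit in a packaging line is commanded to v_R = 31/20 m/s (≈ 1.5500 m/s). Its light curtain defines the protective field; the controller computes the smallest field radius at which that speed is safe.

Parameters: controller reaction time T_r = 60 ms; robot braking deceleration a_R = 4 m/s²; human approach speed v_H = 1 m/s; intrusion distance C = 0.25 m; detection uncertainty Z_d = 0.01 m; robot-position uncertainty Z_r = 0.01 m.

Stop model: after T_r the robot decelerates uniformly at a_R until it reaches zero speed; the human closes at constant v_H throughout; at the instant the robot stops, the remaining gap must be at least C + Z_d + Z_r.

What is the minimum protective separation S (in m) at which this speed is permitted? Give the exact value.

stop time T_s = (31/20)/4 = 0.3875 s
robot in T_r: 1.5500·0.0600 = 0.0930 m
robot covers 1.5500·0.3875 − ½·4.0000·0.3875² = 0.3003 m while stopping
human over T_r+T_s: 1.0000·(0.0600+0.3875) = 0.4475 m
margins: 0.2500+0.0100+0.0100 = 0.2700 m
S_min ≈ 0.0930+0.3003+0.4475+0.2700  ⇒  S_min = 17773/16000 m

S_min = 17773/16000 m = 1.1108 m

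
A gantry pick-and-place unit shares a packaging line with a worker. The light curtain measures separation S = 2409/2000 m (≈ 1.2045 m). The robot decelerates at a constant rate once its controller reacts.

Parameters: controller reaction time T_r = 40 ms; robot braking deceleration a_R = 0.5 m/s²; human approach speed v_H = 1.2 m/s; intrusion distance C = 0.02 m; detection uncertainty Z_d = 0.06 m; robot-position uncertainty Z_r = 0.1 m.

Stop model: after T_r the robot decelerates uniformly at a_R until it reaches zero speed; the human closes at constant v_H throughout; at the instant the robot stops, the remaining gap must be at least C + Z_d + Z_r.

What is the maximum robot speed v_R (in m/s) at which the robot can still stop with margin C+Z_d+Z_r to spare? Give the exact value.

v_R_max = 7/20 m/s = 0.3500 m/s

quadratic (1)·v² + (61/25)·v + (-1953/2000) = 0
  disc = (61/25)² − 4·(1)·(-1953/2000) = 24649/2500 ; √disc = 157/50
  v_R = (−(61/25) + 157/50) / (2·(1)) = 7/20 m/s
check:
T_s = v_R/a_R = (7/20)/(1/2) = 0.7000 s
reaction-phase robot travel = 0.3500·0.0400 = 0.0140 m
robot under decel: 0.3500²/(2·0.5000) = 0.1225 m
person approaches 1.2000·(0.0400+0.7000) = 0.8880 m
margins: 0.0200+0.0600+0.1000 = 0.1800 m
sum ≈ 0.0140+0.1225+0.8880+0.1800 ≈ 1.2045 m = S ✓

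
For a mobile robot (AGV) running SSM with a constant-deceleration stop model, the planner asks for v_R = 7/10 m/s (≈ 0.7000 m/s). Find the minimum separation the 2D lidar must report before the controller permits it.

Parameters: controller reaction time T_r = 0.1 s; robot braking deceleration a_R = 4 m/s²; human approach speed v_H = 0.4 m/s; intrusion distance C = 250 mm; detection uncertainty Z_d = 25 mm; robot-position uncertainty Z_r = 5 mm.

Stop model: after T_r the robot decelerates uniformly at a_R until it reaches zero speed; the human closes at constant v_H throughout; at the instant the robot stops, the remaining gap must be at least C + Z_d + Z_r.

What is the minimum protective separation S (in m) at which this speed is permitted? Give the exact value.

S_min = 417/800 m = 0.5212 m

braking lasts T_s = (7/10)/4 = 0.1750 s
robot covers v_R·T_r = 0.7000·0.1000 = 0.0700 m before braking
robot covers 0.7000·0.1750 − ½·4.0000·0.1750² = 0.0612 m while stopping
human over T_r+T_s: 0.4000·(0.1000+0.1750) = 0.1100 m
residual clearance needed = 0.2500+0.0250+0.0050 = 0.2800 m
S_min ≈ 0.0700+0.0612+0.1100+0.2800  ⇒  S_min = 417/800 m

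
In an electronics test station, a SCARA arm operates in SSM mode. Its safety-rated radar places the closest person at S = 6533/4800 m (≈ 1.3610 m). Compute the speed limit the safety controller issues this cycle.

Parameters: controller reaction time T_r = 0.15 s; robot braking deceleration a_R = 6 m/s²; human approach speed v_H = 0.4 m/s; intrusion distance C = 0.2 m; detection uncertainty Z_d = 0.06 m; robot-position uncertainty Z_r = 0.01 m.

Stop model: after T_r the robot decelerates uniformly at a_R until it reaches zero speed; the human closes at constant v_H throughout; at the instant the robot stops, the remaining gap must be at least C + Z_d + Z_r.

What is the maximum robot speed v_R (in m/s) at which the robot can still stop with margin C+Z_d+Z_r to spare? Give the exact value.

quadratic (1/12)·v² + (13/60)·v + (-4949/4800) = 0
  disc = (13/60)² − 4·(1/12)·(-4949/4800) = 25/64 ; √disc = 5/8
  v_R = (−(13/60) + 5/8) / (2·(1/12)) = 49/20 m/s
check:
T_s = v_R/a_R = (49/20)/6 = 0.4083 s
robot covers v_R·T_r = 2.4500·0.1500 = 0.3675 m before braking
robot covers 2.4500·0.4083 − ½·6.0000·0.4083² = 0.5002 m while stopping
human over T_r+T_s: 0.4000·(0.1500+0.4083) = 0.2233 m
C+Z_d+Z_r = 0.2000+0.0600+0.0100 = 0.2700 m
sum ≈ 0.3675+0.5002+0.2233+0.2700 ≈ 1.3610 m = S ✓

v_R_max = 49/20 m/s = 2.4500 m/s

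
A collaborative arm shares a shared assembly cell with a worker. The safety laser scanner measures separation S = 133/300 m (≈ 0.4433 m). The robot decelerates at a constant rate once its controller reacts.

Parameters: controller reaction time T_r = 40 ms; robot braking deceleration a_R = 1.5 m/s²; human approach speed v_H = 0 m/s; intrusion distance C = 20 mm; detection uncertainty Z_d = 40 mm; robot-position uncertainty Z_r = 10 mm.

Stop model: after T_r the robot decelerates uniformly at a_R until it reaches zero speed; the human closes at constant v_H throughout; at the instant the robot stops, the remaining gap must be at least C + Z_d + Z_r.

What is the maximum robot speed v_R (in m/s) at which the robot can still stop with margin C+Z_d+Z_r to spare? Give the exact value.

quadratic (1/3)·v² + (1/25)·v + (-28/75) = 0
  disc = (1/25)² − 4·(1/3)·(-28/75) = 2809/5625 ; √disc = 53/75
  v_R = (−(1/25) + 53/75) / (2·(1/3)) = 1 m/s
check:
braking lasts T_s = 1/(3/2) = 0.6667 s
robot in T_r: 1.0000·0.0400 = 0.0400 m
robot under decel: 1.0000²/(2·1.5000) = 0.3333 m
human closes 0.0000·0.7067 = 0.0000 m
C+Z_d+Z_r = 0.0200+0.0400+0.0100 = 0.0700 m
sum ≈ 0.0400+0.3333+0.0000+0.0700 ≈ 0.4433 m = S ✓

v_R_max = 1 m/s = 1.0000 m/s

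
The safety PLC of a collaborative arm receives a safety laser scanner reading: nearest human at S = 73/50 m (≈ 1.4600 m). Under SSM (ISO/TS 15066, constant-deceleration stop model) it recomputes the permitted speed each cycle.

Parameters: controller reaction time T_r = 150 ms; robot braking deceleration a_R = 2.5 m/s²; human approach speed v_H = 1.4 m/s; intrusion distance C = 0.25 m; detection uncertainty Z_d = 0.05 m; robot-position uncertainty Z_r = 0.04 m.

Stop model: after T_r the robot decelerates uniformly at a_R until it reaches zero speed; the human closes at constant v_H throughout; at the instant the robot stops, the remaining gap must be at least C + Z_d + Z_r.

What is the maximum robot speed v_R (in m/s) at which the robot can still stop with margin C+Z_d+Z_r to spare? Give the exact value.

v_R_max = 1 m/s = 1.0000 m/s

at the boundary: (1/5)·v² + (71/100)·v + (-91/100) = 0
  disc = (71/100)² − 4·(1/5)·(-91/100) = 12321/10000 ; √disc = 111/100
  v_R = (−(71/100) + 111/100) / (2·(1/5)) = 1 m/s
check:
braking lasts T_s = 1/(5/2) = 0.4000 s
robot covers v_R·T_r = 1.0000·0.1500 = 0.1500 m before braking
robot under decel: 1.0000²/(2·2.5000) = 0.2000 m
human closes 1.4000·0.5500 = 0.7700 m
residual clearance needed = 0.2500+0.0500+0.0400 = 0.3400 m
sum ≈ 0.1500+0.2000+0.7700+0.3400 ≈ 1.4600 m = S ✓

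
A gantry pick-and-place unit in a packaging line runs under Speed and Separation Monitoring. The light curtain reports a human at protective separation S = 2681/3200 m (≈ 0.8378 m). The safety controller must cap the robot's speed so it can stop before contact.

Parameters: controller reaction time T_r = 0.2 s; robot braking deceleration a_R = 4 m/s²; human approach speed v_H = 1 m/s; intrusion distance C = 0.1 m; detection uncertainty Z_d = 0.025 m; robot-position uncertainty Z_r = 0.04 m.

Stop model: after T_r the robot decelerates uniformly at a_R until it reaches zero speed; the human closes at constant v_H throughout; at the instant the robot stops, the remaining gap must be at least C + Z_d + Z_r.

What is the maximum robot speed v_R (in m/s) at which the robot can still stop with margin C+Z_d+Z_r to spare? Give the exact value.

at the boundary: (1/8)·v² + (9/20)·v + (-1513/3200) = 0
  disc = (9/20)² − 4·(1/8)·(-1513/3200) = 2809/6400 ; √disc = 53/80
  v_R = (−(9/20) + 53/80) / (2·(1/8)) = 17/20 m/s
check:
braking lasts T_s = (17/20)/4 = 0.2125 s
reaction-phase robot travel = 0.8500·0.2000 = 0.1700 m
braking distance = 0.8500²/(2·4.0000) = 0.0903 m
human over T_r+T_s: 1.0000·(0.2000+0.2125) = 0.4125 m
margins: 0.1000+0.0250+0.0400 = 0.1650 m
sum ≈ 0.1700+0.0903+0.4125+0.1650 ≈ 0.8378 m = S ✓

v_R_max = 17/20 m/s = 0.8500 m/s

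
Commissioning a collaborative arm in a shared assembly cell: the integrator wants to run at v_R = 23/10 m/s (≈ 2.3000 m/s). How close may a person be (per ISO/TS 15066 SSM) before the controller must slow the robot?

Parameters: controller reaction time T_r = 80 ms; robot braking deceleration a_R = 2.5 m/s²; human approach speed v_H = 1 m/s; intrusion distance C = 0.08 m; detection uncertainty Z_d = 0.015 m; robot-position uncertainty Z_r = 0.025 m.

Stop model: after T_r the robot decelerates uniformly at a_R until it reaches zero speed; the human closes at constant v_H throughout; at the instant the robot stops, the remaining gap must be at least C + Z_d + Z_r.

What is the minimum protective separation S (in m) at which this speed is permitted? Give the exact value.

T_s = v_R/a_R = (23/10)/(5/2) = 0.9200 s
reaction-phase robot travel = 2.3000·0.0800 = 0.1840 m
braking distance = 2.3000²/(2·2.5000) = 1.0580 m
human over T_r+T_s: 1.0000·(0.0800+0.9200) = 1.0000 m
margins: 0.0800+0.0150+0.0250 = 0.1200 m
S_min ≈ 0.1840+1.0580+1.0000+0.1200  ⇒  S_min = 1181/500 m

S_min = 1181/500 m = 2.3620 m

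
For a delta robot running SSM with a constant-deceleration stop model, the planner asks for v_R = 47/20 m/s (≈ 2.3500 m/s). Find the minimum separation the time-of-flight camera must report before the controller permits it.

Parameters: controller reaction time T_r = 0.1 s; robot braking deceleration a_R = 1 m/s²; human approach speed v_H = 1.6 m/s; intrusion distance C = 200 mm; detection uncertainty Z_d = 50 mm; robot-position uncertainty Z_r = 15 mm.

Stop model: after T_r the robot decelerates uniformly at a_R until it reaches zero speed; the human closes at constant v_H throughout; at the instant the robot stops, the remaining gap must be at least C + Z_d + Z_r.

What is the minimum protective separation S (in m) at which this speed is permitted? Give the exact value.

S_min = 1149/160 m = 7.1813 m

T_s = v_R/a_R = (47/20)/1 = 2.3500 s
reaction-phase robot travel = 2.3500·0.1000 = 0.2350 m
braking distance = 2.3500²/(2·1.0000) = 2.7612 m
person approaches 1.6000·(0.1000+2.3500) = 3.9200 m
C+Z_d+Z_r = 0.2000+0.0500+0.0150 = 0.2650 m
S_min ≈ 0.2350+2.7612+3.9200+0.2650  ⇒  S_min = 1149/160 m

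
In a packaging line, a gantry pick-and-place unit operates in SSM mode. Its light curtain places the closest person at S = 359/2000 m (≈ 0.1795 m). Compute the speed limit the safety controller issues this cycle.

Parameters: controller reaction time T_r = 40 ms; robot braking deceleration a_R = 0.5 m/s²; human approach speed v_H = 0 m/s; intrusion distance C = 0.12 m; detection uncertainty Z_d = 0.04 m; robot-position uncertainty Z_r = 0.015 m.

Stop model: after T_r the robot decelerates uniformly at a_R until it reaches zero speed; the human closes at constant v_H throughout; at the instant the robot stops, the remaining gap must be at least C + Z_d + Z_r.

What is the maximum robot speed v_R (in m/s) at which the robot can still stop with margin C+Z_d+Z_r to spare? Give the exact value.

quadratic (1)·v² + (1/25)·v + (-9/2000) = 0
  disc = (1/25)² − 4·(1)·(-9/2000) = 49/2500 ; √disc = 7/50
  v_R = (−(1/25) + 7/50) / (2·(1)) = 1/20 m/s
check:
braking lasts T_s = (1/20)/(1/2) = 0.1000 s
robot covers v_R·T_r = 0.0500·0.0400 = 0.0020 m before braking
braking distance = 0.0500²/(2·0.5000) = 0.0025 m
human over T_r+T_s: 0.0000·(0.0400+0.1000) = 0.0000 m
C+Z_d+Z_r = 0.1200+0.0400+0.0150 = 0.1750 m
sum ≈ 0.0020+0.0025+0.0000+0.1750 ≈ 0.1795 m = S ✓

v_R_max = 1/20 m/s = 0.0500 m/s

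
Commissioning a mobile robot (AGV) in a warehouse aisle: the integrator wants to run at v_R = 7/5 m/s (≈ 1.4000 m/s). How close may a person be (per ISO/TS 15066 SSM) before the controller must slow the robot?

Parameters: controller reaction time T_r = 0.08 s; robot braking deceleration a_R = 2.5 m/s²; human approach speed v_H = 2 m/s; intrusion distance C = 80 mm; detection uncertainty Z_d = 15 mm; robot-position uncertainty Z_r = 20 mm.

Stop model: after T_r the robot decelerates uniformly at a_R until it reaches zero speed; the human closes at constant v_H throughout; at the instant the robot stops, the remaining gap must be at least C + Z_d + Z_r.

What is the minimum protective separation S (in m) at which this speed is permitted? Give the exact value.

S_min = 1899/1000 m = 1.8990 m

braking lasts T_s = (7/5)/(5/2) = 0.5600 s
robot in T_r: 1.4000·0.0800 = 0.1120 m
braking distance = 1.4000²/(2·2.5000) = 0.3920 m
human over T_r+T_s: 2.0000·(0.0800+0.5600) = 1.2800 m
residual clearance needed = 0.0800+0.0150+0.0200 = 0.1150 m
S_min ≈ 0.1120+0.3920+1.2800+0.1150  ⇒  S_min = 1899/1000 m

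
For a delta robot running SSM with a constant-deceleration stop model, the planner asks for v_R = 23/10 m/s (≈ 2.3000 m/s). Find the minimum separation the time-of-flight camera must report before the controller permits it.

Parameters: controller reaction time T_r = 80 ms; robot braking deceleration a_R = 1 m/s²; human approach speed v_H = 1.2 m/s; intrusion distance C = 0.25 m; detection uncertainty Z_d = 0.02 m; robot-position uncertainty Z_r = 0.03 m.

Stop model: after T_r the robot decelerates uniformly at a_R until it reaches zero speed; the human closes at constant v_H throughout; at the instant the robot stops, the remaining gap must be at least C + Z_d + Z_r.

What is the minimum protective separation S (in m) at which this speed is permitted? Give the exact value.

stop time T_s = (23/10)/1 = 2.3000 s
robot in T_r: 2.3000·0.0800 = 0.1840 m
robot under decel: 2.3000²/(2·1.0000) = 2.6450 m
human over T_r+T_s: 1.2000·(0.0800+2.3000) = 2.8560 m
margins: 0.2500+0.0200+0.0300 = 0.3000 m
S_min ≈ 0.1840+2.6450+2.8560+0.3000  ⇒  S_min = 1197/200 m

S_min = 1197/200 m = 5.9850 m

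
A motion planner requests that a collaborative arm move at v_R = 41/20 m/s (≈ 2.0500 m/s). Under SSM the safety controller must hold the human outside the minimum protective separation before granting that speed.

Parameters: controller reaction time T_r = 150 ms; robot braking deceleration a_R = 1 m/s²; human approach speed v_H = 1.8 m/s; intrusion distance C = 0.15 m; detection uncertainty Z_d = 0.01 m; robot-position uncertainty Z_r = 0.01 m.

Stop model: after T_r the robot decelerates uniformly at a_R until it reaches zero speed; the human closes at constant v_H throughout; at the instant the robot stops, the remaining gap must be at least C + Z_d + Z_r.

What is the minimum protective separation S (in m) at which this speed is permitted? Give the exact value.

S_min = 5231/800 m = 6.5388 m

stop time T_s = (41/20)/1 = 2.0500 s
reaction-phase robot travel = 2.0500·0.1500 = 0.3075 m
robot covers 2.0500·2.0500 − ½·1.0000·2.0500² = 2.1012 m while stopping
human closes 1.8000·2.2000 = 3.9600 m
C+Z_d+Z_r = 0.1500+0.0100+0.0100 = 0.1700 m
S_min ≈ 0.3075+2.1012+3.9600+0.1700  ⇒  S_min = 5231/800 m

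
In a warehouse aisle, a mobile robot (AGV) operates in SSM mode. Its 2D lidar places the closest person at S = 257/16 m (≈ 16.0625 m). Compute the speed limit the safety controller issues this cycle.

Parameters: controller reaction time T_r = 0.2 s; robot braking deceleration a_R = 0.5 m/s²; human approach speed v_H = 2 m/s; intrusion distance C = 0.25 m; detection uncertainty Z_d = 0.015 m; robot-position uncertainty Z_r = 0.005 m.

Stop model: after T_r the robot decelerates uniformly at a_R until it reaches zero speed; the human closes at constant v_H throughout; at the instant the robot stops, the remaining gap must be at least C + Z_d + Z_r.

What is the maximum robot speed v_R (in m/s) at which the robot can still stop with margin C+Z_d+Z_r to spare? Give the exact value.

v_R_max = 47/20 m/s = 2.3500 m/s

at the boundary: (1)·v² + (21/5)·v + (-6157/400) = 0
  disc = (21/5)² − 4·(1)·(-6157/400) = 7921/100 ; √disc = 89/10
  v_R = (−(21/5) + 89/10) / (2·(1)) = 47/20 m/s
check:
stop time T_s = (47/20)/(1/2) = 4.7000 s
robot in T_r: 2.3500·0.2000 = 0.4700 m
robot covers 2.3500·4.7000 − ½·0.5000·4.7000² = 5.5225 m while stopping
person approaches 2.0000·(0.2000+4.7000) = 9.8000 m
residual clearance needed = 0.2500+0.0150+0.0050 = 0.2700 m
sum ≈ 0.4700+5.5225+9.8000+0.2700 ≈ 16.0625 m = S ✓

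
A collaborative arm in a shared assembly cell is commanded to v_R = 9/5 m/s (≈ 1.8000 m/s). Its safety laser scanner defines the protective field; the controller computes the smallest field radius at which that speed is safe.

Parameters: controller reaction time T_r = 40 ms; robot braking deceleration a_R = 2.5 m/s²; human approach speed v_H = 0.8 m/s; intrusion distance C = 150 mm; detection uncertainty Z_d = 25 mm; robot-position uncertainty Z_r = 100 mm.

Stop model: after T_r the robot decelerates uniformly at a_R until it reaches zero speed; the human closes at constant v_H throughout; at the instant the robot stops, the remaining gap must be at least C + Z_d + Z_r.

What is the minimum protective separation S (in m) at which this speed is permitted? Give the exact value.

S_min = 1603/1000 m = 1.6030 m

braking lasts T_s = (9/5)/(5/2) = 0.7200 s
robot in T_r: 1.8000·0.0400 = 0.0720 m
braking distance = 1.8000²/(2·2.5000) = 0.6480 m
person approaches 0.8000·(0.0400+0.7200) = 0.6080 m
C+Z_d+Z_r = 0.1500+0.0250+0.1000 = 0.2750 m
S_min ≈ 0.0720+0.6480+0.6080+0.2750  ⇒  S_min = 1603/1000 m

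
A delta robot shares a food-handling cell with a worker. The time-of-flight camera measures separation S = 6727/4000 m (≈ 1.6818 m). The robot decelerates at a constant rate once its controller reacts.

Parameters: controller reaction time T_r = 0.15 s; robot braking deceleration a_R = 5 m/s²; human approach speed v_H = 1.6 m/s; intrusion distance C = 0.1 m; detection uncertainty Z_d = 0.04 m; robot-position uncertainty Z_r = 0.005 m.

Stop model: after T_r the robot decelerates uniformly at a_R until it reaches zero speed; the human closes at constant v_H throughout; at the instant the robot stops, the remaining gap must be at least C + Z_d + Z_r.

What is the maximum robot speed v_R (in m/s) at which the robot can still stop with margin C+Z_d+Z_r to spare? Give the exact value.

quadratic (1/10)·v² + (47/100)·v + (-5187/4000) = 0
  disc = (47/100)² − 4·(1/10)·(-5187/4000) = 1849/2500 ; √disc = 43/50
  v_R = (−(47/100) + 43/50) / (2·(1/10)) = 39/20 m/s
check:
T_s = v_R/a_R = (39/20)/5 = 0.3900 s
reaction-phase robot travel = 1.9500·0.1500 = 0.2925 m
robot under decel: 1.9500²/(2·5.0000) = 0.3802 m
human over T_r+T_s: 1.6000·(0.1500+0.3900) = 0.8640 m
margins: 0.1000+0.0400+0.0050 = 0.1450 m
sum ≈ 0.2925+0.3802+0.8640+0.1450 ≈ 1.6818 m = S ✓

v_R_max = 39/20 m/s = 1.9500 m/s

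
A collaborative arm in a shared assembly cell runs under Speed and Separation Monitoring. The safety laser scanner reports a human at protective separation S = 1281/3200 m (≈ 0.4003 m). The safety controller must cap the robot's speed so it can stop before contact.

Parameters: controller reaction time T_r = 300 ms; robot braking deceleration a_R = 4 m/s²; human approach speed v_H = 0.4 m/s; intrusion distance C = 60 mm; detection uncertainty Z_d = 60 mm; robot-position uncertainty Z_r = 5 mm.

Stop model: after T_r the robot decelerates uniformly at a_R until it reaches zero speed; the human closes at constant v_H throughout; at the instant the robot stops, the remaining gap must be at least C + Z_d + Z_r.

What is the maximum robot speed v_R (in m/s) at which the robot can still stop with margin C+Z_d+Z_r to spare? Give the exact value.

v_R_max = 7/20 m/s = 0.3500 m/s

collect terms ⇒ (1/8)·v_R² + (2/5)·v_R + (-497/3200) = 0
  disc = (2/5)² − 4·(1/8)·(-497/3200) = 1521/6400 ; √disc = 39/80
  v_R = (−(2/5) + 39/80) / (2·(1/8)) = 7/20 m/s
check:
braking lasts T_s = (7/20)/4 = 0.0875 s
robot in T_r: 0.3500·0.3000 = 0.1050 m
robot under decel: 0.3500²/(2·4.0000) = 0.0153 m
human closes 0.4000·0.3875 = 0.1550 m
C+Z_d+Z_r = 0.0600+0.0600+0.0050 = 0.1250 m
sum ≈ 0.1050+0.0153+0.1550+0.1250 ≈ 0.4003 m = S ✓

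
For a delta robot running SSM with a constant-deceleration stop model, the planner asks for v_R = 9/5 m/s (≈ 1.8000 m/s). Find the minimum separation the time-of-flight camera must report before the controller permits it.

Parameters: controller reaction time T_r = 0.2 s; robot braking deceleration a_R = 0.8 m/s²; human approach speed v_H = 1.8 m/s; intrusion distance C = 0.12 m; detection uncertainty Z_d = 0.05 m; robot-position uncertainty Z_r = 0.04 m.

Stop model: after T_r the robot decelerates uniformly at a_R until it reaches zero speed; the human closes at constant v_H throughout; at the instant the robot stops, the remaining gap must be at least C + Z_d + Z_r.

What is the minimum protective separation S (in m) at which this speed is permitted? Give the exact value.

T_s = v_R/a_R = (9/5)/(4/5) = 2.2500 s
reaction-phase robot travel = 1.8000·0.2000 = 0.3600 m
robot under decel: 1.8000²/(2·0.8000) = 2.0250 m
human closes 1.8000·2.4500 = 4.4100 m
C+Z_d+Z_r = 0.1200+0.0500+0.0400 = 0.2100 m
S_min ≈ 0.3600+2.0250+4.4100+0.2100  ⇒  S_min = 1401/200 m

S_min = 1401/200 m = 7.0050 m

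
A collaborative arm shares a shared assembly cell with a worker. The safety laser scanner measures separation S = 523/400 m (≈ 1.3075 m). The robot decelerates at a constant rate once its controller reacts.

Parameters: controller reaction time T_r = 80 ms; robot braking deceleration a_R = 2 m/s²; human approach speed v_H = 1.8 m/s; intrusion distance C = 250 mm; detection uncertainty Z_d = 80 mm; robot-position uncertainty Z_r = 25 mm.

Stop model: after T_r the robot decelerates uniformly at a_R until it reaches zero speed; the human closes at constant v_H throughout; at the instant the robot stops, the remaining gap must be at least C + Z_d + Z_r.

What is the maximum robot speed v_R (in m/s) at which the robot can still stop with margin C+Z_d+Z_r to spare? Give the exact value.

collect terms ⇒ (1/4)·v_R² + (49/50)·v_R + (-1617/2000) = 0
  disc = (49/50)² − 4·(1/4)·(-1617/2000) = 17689/10000 ; √disc = 133/100
  v_R = (−(49/50) + 133/100) / (2·(1/4)) = 7/10 m/s
check:
stop time T_s = (7/10)/2 = 0.3500 s
robot covers v_R·T_r = 0.7000·0.0800 = 0.0560 m before braking
robot covers 0.7000·0.3500 − ½·2.0000·0.3500² = 0.1225 m while stopping
human over T_r+T_s: 1.8000·(0.0800+0.3500) = 0.7740 m
margins: 0.2500+0.0800+0.0250 = 0.3550 m
sum ≈ 0.0560+0.1225+0.7740+0.3550 ≈ 1.3075 m = S ✓

v_R_max = 7/10 m/s = 0.7000 m/s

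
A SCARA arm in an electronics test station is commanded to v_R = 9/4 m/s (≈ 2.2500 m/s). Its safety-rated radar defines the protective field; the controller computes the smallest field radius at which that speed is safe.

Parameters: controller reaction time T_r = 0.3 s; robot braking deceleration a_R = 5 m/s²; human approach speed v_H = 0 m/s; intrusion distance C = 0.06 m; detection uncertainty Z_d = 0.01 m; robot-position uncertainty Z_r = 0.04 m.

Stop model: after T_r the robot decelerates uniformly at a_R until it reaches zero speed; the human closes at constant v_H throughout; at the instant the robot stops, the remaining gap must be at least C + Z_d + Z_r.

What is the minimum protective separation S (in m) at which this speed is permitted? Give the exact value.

S_min = 1033/800 m = 1.2913 m

braking lasts T_s = (9/4)/5 = 0.4500 s
robot covers v_R·T_r = 2.2500·0.3000 = 0.6750 m before braking
robot under decel: 2.2500²/(2·5.0000) = 0.5062 m
person approaches 0.0000·(0.3000+0.4500) = 0.0000 m
C+Z_d+Z_r = 0.0600+0.0100+0.0400 = 0.1100 m
S_min ≈ 0.6750+0.5062+0.0000+0.1100  ⇒  S_min = 1033/800 m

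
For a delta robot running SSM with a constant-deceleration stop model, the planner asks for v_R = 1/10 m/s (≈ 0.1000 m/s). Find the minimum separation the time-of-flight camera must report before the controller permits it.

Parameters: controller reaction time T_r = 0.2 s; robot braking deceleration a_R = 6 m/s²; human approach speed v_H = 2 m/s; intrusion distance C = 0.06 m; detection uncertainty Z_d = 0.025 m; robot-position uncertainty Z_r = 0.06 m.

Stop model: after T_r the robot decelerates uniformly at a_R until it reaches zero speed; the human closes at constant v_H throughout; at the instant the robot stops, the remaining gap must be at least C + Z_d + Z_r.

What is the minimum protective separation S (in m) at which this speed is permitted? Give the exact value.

T_s = v_R/a_R = (1/10)/6 = 0.0167 s
robot covers v_R·T_r = 0.1000·0.2000 = 0.0200 m before braking
braking distance = 0.1000²/(2·6.0000) = 0.0008 m
human closes 2.0000·0.2167 = 0.4333 m
margins: 0.0600+0.0250+0.0600 = 0.1450 m
S_min ≈ 0.0200+0.0008+0.4333+0.1450  ⇒  S_min = 719/1200 m

S_min = 719/1200 m = 0.5992 m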